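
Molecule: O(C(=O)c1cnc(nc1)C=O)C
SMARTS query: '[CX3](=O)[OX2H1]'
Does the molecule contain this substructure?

No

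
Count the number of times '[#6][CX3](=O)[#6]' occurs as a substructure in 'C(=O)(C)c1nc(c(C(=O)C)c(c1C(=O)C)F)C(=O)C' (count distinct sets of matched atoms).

[#6][CX3](=O)[#6] is the SMARTS for a ketone: a carbonyl carbon (no H) flanked by two carbons.
The molecule carries 4 separate instances of an acetyl/ketone group (-C(=O)CH3) meeting every constraint; each maps to a distinct set of atoms, giving 4 matches.

4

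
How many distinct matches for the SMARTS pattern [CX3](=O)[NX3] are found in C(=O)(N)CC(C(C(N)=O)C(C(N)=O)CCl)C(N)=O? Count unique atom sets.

4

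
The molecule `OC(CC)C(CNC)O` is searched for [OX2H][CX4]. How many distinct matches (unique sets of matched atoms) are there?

2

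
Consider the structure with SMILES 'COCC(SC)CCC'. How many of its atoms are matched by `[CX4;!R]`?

The query [CX4;!R] means: aliphatic carbon with four total connections, not in a ring.
Check the 9 heavy atoms by environment: 7× C (X4, acyclic) → match; 1× O (X2, acyclic) → no; 1× S (X2, acyclic) → no.
That gives 7 matching atoms.

7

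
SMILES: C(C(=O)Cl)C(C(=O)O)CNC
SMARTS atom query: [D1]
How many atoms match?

Check the 11 heavy atoms by environment: 2× C (D2) → no; 3× C (D3) → no; 1× N (D2) → no; 1× C (D1) → match; 3× O (D1) → match; 1× Cl (D1) → match.
Summing the matching environments: 1 + 3 + 1 = 5 matching atoms.

5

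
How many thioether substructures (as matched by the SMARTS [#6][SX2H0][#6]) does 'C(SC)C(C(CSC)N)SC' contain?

3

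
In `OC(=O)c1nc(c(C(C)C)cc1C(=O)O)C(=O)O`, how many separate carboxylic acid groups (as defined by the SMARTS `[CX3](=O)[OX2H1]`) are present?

3

[CX3](=O)[OX2H1] is the SMARTS for a carboxylic acid: an sp2 carbon double-bonded to O and single-bonded to an -OH oxygen.
The molecule carries 3 separate instances of a carboxylic acid group (-C(=O)OH) meeting every constraint; each maps to a distinct set of atoms, giving 3 matches.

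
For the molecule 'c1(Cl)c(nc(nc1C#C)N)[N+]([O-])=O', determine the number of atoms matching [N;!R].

The query [N;!R] means: aliphatic nitrogen not in a ring.
Check the 13 heavy atoms by environment: 2× n (aromatic, in 6-ring) → no; 4× c (aromatic, in 6-ring) → no; 1× Cl (acyclic) → no; 1× N (charge +1, acyclic) → match; 1× O (charge -1, acyclic) → no; 1× O (acyclic) → no; 2× C (acyclic) → no; 1× N (acyclic) → match.
Summing the matching environments: 1 + 1 = 2 matching atoms.

2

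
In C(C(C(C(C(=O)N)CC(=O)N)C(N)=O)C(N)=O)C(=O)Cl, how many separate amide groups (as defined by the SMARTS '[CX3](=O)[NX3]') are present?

[CX3](=O)[NX3] is the SMARTS for an amide: a carbonyl carbon bonded to a trivalent nitrogen.
The molecule carries 4 separate instances of a primary amide (-C(=O)NH2) meeting every constraint; each maps to a distinct set of atoms, giving 4 matches.

4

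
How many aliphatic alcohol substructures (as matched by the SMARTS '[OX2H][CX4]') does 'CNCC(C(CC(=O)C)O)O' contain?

2

[OX2H][CX4] is the SMARTS for an aliphatic alcohol: a hydroxyl oxygen bound to an sp3 (X4) carbon.
The molecule carries 2 separate instances of a hydroxyl group (-OH) meeting every constraint; each maps to a distinct set of atoms, giving 2 matches.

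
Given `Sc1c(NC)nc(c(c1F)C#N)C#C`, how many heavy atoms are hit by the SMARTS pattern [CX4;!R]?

1

The query [CX4;!R] means: aliphatic carbon with four total connections, not in a ring.
Check the 14 heavy atoms by environment: 1× n (aromatic, X2, in 6-ring) → no; 5× c (aromatic, X3, in 6-ring) → no; 3× C (X2, acyclic) → no; 1× F (X1, acyclic) → no; 1× N (X1, acyclic) → no; 1× N (X3, acyclic) → no; 1× C (X4, acyclic) → match; 1× S (X2, acyclic) → no.
That gives 1 matching atom.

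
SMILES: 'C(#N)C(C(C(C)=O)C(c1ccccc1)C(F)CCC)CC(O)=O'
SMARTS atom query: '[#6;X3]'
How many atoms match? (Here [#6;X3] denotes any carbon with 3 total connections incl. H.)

The query [#6;X3] means: any carbon (aromatic or not) with three total connections.
Check the 23 heavy atoms by environment: 9× C (X4) → no; 1× F (X1) → no; 1× C (X2) → no; 1× N (X1) → no; 2× C (X3) → match; 2× O (X1) → no; 1× O (X2) → no; 6× c (aromatic, X3) → match.
Summing the matching environments: 2 + 6 = 8 matching atoms.

8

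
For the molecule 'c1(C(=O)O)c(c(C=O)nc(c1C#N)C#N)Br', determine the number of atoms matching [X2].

The query [X2] means: any atom with exactly two total connections (bonds + H).
Check the 16 heavy atoms by environment: 1× n (aromatic, X2) → match; 5× c (aromatic, X3) → no; 1× Br (X1) → no; 2× C (X3) → no; 2× O (X1) → no; 2× C (X2) → match; 2× N (X1) → no; 1× O (X2) → match.
Summing the matching environments: 1 + 2 + 1 = 4 matching atoms.

4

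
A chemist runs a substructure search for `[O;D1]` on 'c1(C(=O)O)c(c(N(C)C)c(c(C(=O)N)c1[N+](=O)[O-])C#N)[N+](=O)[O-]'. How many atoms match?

7

The query [O;D1] means: aliphatic oxygen bonded to exactly one heavy atom.
Check the 23 heavy atoms by environment: 6× c (aromatic, D3) → no; 1× N (D3) → no; 2× C (D1) → no; 2× N (charge +1, D3) → no; 2× O (charge -1, D1) → match; 5× O (D1) → match; 1× C (D2) → no; 2× N (D1) → no; 2× C (D3) → no.
Summing the matching environments: 2 + 5 = 7 matching atoms.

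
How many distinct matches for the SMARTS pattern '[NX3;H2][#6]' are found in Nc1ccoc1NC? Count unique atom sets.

1

[NX3;H2][#6] is the SMARTS for a primary amine: a trivalent nitrogen with two H attached to carbon.
Exactly one fragment in the molecule meets all constraints, giving 1 match.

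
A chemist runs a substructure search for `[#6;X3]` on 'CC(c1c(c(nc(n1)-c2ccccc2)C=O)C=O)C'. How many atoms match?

The query [#6;X3] means: any carbon (aromatic or not) with three total connections.
Check the 19 heavy atoms by environment: 2× n (aromatic, X2) → no; 10× c (aromatic, X3) → match; 2× C (X3) → match; 2× O (X1) → no; 3× C (X4) → no.
Summing the matching environments: 10 + 2 = 12 matching atoms.

12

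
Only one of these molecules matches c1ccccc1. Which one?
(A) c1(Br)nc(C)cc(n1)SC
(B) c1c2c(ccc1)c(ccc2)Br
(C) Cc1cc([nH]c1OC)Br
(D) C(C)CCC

B

c1ccccc1 describes six aromatic carbons in a ring (a benzene ring).
(A) has a methyl group (-CH3) but no six-membered all-carbon aromatic ring is present.
(B) contains the required atom environment, so the pattern matches.
(C) has a methyl group (-CH3) but no six-membered all-carbon aromatic ring is present.
(D) has a methyl group (-CH3) but no six-membered all-carbon aromatic ring is present.
So the answer is (B).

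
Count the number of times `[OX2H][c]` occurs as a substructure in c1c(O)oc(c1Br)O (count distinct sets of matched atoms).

2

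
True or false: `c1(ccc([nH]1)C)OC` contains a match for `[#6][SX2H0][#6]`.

False

The pattern [#6][SX2H0][#6] describes an aliphatic sulfur bridging two carbons with no H on the sulfur — a thioether.
The closest candidate here is a methoxy ether (-OCH3), but the bridging atom is O, not S. No other fragment satisfies the full query, so there is no match.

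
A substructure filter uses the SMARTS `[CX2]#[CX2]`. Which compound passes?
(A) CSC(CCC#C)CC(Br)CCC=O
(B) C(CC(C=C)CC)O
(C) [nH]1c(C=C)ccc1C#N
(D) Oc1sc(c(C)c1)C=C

A

[CX2]#[CX2] describes a carbon-carbon triple bond (an alkyne).
(A) contains an ethynyl group (-C#CH), which satisfies every atom and bond constraint.
(B) has a vinyl group (-CH=CH2) but the C=C is a double bond; both carbons are CX3, not CX2.
(C) has a vinyl group (-CH=CH2) but the C=C is a double bond; both carbons are CX3, not CX2.
(D) has a vinyl group (-CH=CH2) but the C=C is a double bond; both carbons are CX3, not CX2.
So the answer is (A).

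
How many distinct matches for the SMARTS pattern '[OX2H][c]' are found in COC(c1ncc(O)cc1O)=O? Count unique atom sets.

[OX2H][c] is the SMARTS for a phenol: a hydroxyl oxygen attached to an aromatic carbon.
The molecule carries 2 separate instances of a hydroxyl group (-OH) meeting every constraint; each maps to a distinct set of atoms, giving 2 matches.

2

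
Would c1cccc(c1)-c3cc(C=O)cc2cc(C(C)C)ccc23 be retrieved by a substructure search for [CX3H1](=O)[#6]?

Yes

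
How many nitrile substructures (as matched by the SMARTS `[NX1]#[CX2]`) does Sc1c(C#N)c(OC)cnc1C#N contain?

[NX1]#[CX2] is the SMARTS for a nitrile: a nitrogen triple-bonded to a two-connected carbon.
The molecule carries 2 separate instances of a nitrile (-C#N) meeting every constraint; each maps to a distinct set of atoms, giving 2 matches.

2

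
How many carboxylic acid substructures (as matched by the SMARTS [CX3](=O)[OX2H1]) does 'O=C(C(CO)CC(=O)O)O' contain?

2

[CX3](=O)[OX2H1] is the SMARTS for a carboxylic acid: an sp2 carbon double-bonded to O and single-bonded to an -OH oxygen.
The molecule carries 2 separate instances of a carboxylic acid group (-C(=O)OH) meeting every constraint; each maps to a distinct set of atoms, giving 2 matches.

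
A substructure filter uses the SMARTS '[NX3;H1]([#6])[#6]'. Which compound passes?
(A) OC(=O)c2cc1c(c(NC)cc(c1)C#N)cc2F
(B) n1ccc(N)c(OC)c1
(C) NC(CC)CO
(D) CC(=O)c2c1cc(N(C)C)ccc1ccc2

[NX3;H1]([#6])[#6] describes a trivalent nitrogen with one H, bonded to two carbons (a secondary amine).
(A) contains an N-methylamino group (-NHCH3), which satisfies every atom and bond constraint.
(B) has a primary amino group (-NH2) but the nitrogen has H2 and only one carbon neighbour.
(C) has a primary amino group (-NH2) but the nitrogen has H2 and only one carbon neighbour.
(D) has a dimethylamino group (-N(CH3)2) but the nitrogen has H0, not H1.
So the answer is (A).

A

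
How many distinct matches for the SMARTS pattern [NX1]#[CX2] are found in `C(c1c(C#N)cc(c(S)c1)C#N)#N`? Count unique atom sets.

3

[NX1]#[CX2] is the SMARTS for a nitrile: a nitrogen triple-bonded to a two-connected carbon.
The molecule carries 3 separate instances of a nitrile (-C#N) meeting every constraint; each maps to a distinct set of atoms, giving 3 matches.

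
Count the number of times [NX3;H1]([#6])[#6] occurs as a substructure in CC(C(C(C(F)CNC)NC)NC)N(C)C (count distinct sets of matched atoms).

3

[NX3;H1]([#6])[#6] is the SMARTS for a secondary amine: a trivalent nitrogen with one H, bonded to two carbons.
The molecule carries 3 separate instances of an N-methylamino group (-NHCH3) meeting every constraint; each maps to a distinct set of atoms, giving 3 matches.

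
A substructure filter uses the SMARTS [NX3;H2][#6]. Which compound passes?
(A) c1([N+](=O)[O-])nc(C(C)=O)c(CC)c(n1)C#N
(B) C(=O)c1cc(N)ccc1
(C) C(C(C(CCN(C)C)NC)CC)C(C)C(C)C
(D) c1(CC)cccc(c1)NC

B

[NX3;H2][#6] describes a trivalent nitrogen with two H attached to carbon (a primary amine).
(A) has a nitro group (-[N+](=O)[O-]) but the nitrogen is [N+] with no H, not NX3H2.
(B) contains a primary amino group (-NH2), which satisfies every atom and bond constraint.
(C) has a dimethylamino group (-N(CH3)2) but the nitrogen has H0, not H2.
(D) has an N-methylamino group (-NHCH3) but the nitrogen bears two carbons and only one H (H1), not H2.
So the answer is (B).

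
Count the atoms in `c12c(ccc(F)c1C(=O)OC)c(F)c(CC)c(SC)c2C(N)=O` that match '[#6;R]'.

10

Check the 23 heavy atoms by environment: 10× c (aromatic, in 6-ring) → match; 2× F (acyclic) → no; 1× S (acyclic) → no; 6× C (acyclic) → no; 3× O (acyclic) → no; 1× N (acyclic) → no.
That gives 10 matching atoms.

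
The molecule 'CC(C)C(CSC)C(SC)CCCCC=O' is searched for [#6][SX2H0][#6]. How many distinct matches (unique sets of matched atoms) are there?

2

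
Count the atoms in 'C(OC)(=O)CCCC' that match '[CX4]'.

5

Check the 8 heavy atoms by environment: 5× C (X4) → match; 1× C (X3) → no; 1× O (X1) → no; 1× O (X2) → no.
That gives 5 matching atoms.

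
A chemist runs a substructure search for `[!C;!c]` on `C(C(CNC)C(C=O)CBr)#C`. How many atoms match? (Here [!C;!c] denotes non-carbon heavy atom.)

Check the 11 heavy atoms by environment: 8× C → no; 1× O → match; 1× Br → match; 1× N → match.
Summing the matching environments: 1 + 1 + 1 = 3 matching atoms.

3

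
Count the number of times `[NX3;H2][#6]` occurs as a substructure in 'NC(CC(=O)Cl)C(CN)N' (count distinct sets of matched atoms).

[NX3;H2][#6] is the SMARTS for a primary amine: a trivalent nitrogen with two H attached to carbon.
The molecule carries 3 separate instances of a primary amino group (-NH2) meeting every constraint; each maps to a distinct set of atoms, giving 3 matches.

3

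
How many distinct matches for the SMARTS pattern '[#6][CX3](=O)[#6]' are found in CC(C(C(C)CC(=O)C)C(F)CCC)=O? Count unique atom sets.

[#6][CX3](=O)[#6] is the SMARTS for a ketone: a carbonyl carbon (no H) flanked by two carbons.
The molecule carries 2 separate instances of an acetyl/ketone group (-C(=O)CH3) meeting every constraint; each maps to a distinct set of atoms, giving 2 matches.

2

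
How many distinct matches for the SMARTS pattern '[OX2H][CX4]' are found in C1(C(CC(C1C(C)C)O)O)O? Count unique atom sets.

3

[OX2H][CX4] is the SMARTS for an aliphatic alcohol: a hydroxyl oxygen bound to an sp3 (X4) carbon.
The molecule carries 3 separate instances of a hydroxyl group (-OH) meeting every constraint; each maps to a distinct set of atoms, giving 3 matches.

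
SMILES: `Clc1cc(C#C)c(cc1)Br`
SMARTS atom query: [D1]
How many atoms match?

3

The query [D1] means: atom with exactly one heavy-atom neighbour (degree 1).
Check the 10 heavy atoms by environment: 3× c (aromatic, D3) → no; 3× c (aromatic, D2) → no; 1× C (D2) → no; 1× C (D1) → match; 1× Br (D1) → match; 1× Cl (D1) → match.
Summing the matching environments: 1 + 1 + 1 = 3 matching atoms.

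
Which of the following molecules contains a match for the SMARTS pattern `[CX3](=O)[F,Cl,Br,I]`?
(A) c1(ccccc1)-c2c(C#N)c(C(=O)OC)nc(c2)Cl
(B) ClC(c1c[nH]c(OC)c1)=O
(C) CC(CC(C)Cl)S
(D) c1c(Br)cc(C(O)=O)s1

[CX3](=O)[F,Cl,Br,I] describes a carbonyl carbon bonded to a halogen (an acyl halide).
(A) has a chloro substituent but the Cl is not on a carbonyl carbon.
(B) contains an acyl chloride (-C(=O)Cl), which satisfies every atom and bond constraint.
(C) has a chloro substituent but the Cl is not on a carbonyl carbon.
(D) has a carboxylic acid group (-C(=O)OH) but the carbonyl is bonded to -OH, not to a halogen.
So the answer is (B).

B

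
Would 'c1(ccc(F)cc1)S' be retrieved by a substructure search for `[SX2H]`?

The pattern [SX2H] describes an aliphatic sulfur with two connections, one being H — a thiol.
The molecule carries a thiol (-SH), whose atoms satisfy every constraint of the query, so the pattern matches.

Yes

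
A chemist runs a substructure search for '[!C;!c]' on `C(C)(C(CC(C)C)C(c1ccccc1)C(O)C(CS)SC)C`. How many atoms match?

The query [!C;!c] means: neither aliphatic nor aromatic carbon — same as [!#6].
Check the 22 heavy atoms by environment: 13× C → no; 6× c (aromatic) → no; 2× S → match; 1× O → match.
Summing the matching environments: 2 + 1 = 3 matching atoms.

3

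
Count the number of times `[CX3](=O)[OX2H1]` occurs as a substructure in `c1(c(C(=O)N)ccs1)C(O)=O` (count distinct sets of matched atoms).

1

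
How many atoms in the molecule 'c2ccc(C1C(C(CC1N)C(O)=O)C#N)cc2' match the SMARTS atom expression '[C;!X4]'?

2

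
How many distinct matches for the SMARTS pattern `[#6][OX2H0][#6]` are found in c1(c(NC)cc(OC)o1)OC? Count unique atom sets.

[#6][OX2H0][#6] is the SMARTS for an ether: an aliphatic oxygen bridging two carbons with no H on the oxygen.
The molecule carries 2 separate instances of a methoxy ether (-OCH3) meeting every constraint; each maps to a distinct set of atoms, giving 2 matches.

2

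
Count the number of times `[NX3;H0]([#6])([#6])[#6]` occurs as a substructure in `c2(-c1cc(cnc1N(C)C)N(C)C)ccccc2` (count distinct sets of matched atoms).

[NX3;H0]([#6])([#6])[#6] is the SMARTS for a tertiary amine: a trivalent nitrogen with no H, bonded to three carbons.
The molecule carries 2 separate instances of a dimethylamino group (-N(CH3)2) meeting every constraint; each maps to a distinct set of atoms, giving 2 matches.

2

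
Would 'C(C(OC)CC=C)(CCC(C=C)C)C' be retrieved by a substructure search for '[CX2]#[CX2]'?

The pattern [CX2]#[CX2] describes a carbon-carbon triple bond — an alkyne.
The closest candidate here is a vinyl group (-CH=CH2), but the C=C is a double bond; both carbons are CX3, not CX2. No other fragment satisfies the full query, so there is no match.

No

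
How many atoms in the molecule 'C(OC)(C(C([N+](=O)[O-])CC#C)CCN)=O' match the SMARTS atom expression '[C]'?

The query [C] means: uppercase C matches aliphatic (non-aromatic) carbon only.
Check the 15 heavy atoms by environment: 9× C → match; 1× N (charge +1) → no; 1× O (charge -1) → no; 3× O → no; 1× N → no.
That gives 9 matching atoms.

9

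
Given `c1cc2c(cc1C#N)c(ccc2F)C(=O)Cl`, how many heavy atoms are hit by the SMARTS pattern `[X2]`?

Check the 16 heavy atoms by environment: 10× c (aromatic, X3) → no; 1× C (X3) → no; 1× O (X1) → no; 1× Cl (X1) → no; 1× C (X2) → match; 1× N (X1) → no; 1× F (X1) → no.
That gives 1 matching atom.

1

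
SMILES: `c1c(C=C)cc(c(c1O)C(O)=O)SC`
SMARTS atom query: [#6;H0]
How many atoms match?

5

The query [#6;H0] means: any carbon with no attached hydrogen.
Check the 14 heavy atoms by environment: 4× c (aromatic, H0) → match; 2× c (aromatic, H1) → no; 1× C (H1) → no; 1× C (H2) → no; 2× O (H1) → no; 1× C (H0) → match; 1× O (H0) → no; 1× S (H0) → no; 1× C (H3) → no.
Summing the matching environments: 4 + 1 = 5 matching atoms.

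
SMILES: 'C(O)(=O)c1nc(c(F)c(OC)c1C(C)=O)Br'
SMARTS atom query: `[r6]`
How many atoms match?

6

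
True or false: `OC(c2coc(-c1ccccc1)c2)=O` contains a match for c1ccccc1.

True

The pattern c1ccccc1 describes six aromatic carbons in a ring — a benzene ring.
The molecule carries a phenyl ring, whose atoms satisfy every constraint of the query, so the pattern matches.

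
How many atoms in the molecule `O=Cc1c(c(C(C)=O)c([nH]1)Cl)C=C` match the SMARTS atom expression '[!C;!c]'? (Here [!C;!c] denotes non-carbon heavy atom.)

The query [!C;!c] means: neither aliphatic nor aromatic carbon — same as [!#6].
Check the 13 heavy atoms by environment: 1× n (aromatic) → match; 4× c (aromatic) → no; 1× Cl → match; 5× C → no; 2× O → match.
Summing the matching environments: 1 + 1 + 2 = 4 matching atoms.

4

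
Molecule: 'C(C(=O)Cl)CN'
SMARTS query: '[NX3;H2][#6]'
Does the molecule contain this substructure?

Yes

The pattern [NX3;H2][#6] describes a trivalent nitrogen with two H attached to carbon — a primary amine.
The molecule carries a primary amino group (-NH2), whose atoms satisfy every constraint of the query, so the pattern matches.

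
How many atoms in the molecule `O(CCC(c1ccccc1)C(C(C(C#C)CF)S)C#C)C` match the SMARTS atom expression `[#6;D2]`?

10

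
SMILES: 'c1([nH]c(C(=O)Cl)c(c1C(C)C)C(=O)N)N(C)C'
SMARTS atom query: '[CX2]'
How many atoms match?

Check the 17 heavy atoms by environment: 1× n (aromatic, X3) → no; 4× c (aromatic, X3) → no; 5× C (X4) → no; 2× C (X3) → no; 2× O (X1) → no; 1× Cl (X1) → no; 2× N (X3) → no.
No environment satisfies the query, so 0 matching atoms.

0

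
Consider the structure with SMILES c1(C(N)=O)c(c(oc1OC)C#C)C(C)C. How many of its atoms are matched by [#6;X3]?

5

The query [#6;X3] means: any carbon (aromatic or not) with three total connections.
Check the 15 heavy atoms by environment: 1× o (aromatic, X2) → no; 4× c (aromatic, X3) → match; 4× C (X4) → no; 2× C (X2) → no; 1× O (X2) → no; 1× C (X3) → match; 1× O (X1) → no; 1× N (X3) → no.
Summing the matching environments: 4 + 1 = 5 matching atoms.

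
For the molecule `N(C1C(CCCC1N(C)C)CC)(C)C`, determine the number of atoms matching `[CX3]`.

The query [CX3] means: C with X3: aliphatic carbon with exactly 3 total connections.
Check the 14 heavy atoms by environment: 12× C (X4) → no; 2× N (X3) → no.
No environment satisfies the query, so 0 matching atoms.

0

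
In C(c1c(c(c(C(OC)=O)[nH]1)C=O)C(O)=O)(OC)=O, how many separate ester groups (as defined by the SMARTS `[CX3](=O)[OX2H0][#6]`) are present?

2

[CX3](=O)[OX2H0][#6] is the SMARTS for an ester: a carbonyl carbon bonded to an oxygen that is itself bonded to carbon (no H on that O).
The molecule carries 2 separate instances of a methyl-ester group (-C(=O)OCH3) meeting every constraint; each maps to a distinct set of atoms, giving 2 matches.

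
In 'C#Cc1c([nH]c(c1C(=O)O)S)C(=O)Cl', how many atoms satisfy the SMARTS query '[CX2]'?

2

The query [CX2] means: C with X2: aliphatic carbon with exactly 2 total connections.
Check the 14 heavy atoms by environment: 1× n (aromatic, X3) → no; 4× c (aromatic, X3) → no; 2× C (X3) → no; 2× O (X1) → no; 1× O (X2) → no; 1× Cl (X1) → no; 1× S (X2) → no; 2× C (X2) → match.
That gives 2 matching atoms.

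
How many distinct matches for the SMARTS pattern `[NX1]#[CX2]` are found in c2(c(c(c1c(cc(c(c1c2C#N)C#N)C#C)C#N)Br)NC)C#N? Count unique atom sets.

4

[NX1]#[CX2] is the SMARTS for a nitrile: a nitrogen triple-bonded to a two-connected carbon.
The molecule carries 4 separate instances of a nitrile (-C#N) meeting every constraint; each maps to a distinct set of atoms, giving 4 matches.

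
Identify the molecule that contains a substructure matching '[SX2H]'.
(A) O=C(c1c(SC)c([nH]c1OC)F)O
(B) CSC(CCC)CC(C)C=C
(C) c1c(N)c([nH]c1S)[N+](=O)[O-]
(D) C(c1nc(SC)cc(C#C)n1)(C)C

C

[SX2H] describes an aliphatic sulfur with two connections, one being H (a thiol).
(A) has a methylthio ether (-SCH3) but the sulfur has H0 (bonded to two carbons), not H1.
(B) has a methylthio ether (-SCH3) but the sulfur has H0 (bonded to two carbons), not H1.
(C) contains a thiol (-SH), which satisfies every atom and bond constraint.
(D) has a methylthio ether (-SCH3) but the sulfur has H0 (bonded to two carbons), not H1.
So the answer is (C).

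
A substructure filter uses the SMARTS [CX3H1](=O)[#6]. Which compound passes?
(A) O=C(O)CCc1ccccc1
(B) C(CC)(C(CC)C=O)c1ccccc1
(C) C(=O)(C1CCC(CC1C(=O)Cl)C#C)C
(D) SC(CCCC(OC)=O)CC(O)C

B

[CX3H1](=O)[#6] describes an sp2 carbon with one H, double-bonded to O and single-bonded to carbon (an aldehyde).
(A) has a carboxylic acid group (-C(=O)OH) but the carbonyl carbon has H0 and is bonded to O, not H1.
(B) contains an aldehyde (-CHO), which satisfies every atom and bond constraint.
(C) has an acetyl/ketone group (-C(=O)CH3) but the carbonyl carbon has H0 (two carbon neighbours), not H1.
(D) has a methyl-ester group (-C(=O)OCH3) but the carbonyl carbon has H0, not H1.
So the answer is (B).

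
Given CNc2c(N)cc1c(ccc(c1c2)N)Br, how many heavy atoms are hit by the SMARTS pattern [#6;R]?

10

Check the 15 heavy atoms by environment: 10× c (aromatic, in 6-ring) → match; 3× N (acyclic) → no; 1× Br (acyclic) → no; 1× C (acyclic) → no.
That gives 10 matching atoms.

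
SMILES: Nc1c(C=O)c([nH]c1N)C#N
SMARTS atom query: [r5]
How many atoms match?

5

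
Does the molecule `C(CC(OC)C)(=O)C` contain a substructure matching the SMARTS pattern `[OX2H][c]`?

No

The pattern [OX2H][c] describes a hydroxyl oxygen attached to an aromatic carbon — a phenol.
The closest candidate here is a methoxy ether (-OCH3), but the oxygen has H0, not H1. No other fragment satisfies the full query, so there is no match.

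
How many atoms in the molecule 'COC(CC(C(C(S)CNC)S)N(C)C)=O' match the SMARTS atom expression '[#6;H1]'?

The query [#6;H1] means: any carbon bearing exactly one hydrogen.
Check the 16 heavy atoms by environment: 2× C (H2) → no; 3× C (H1) → match; 1× N (H1) → no; 4× C (H3) → no; 1× C (H0) → no; 2× O (H0) → no; 1× N (H0) → no; 2× S (H1) → no.
That gives 3 matching atoms.

3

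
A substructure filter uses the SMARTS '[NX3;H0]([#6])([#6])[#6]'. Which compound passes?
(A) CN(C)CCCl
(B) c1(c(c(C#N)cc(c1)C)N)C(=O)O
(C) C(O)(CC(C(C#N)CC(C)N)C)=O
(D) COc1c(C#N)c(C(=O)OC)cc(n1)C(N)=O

A

[NX3;H0]([#6])([#6])[#6] describes a trivalent nitrogen with no H, bonded to three carbons (a tertiary amine).
(A) contains a dimethylamino group (-N(CH3)2), which satisfies every atom and bond constraint.
(B) has a primary amino group (-NH2) but the nitrogen has H2, not H0 with three carbons.
(C) has a primary amino group (-NH2) but the nitrogen has H2, not H0 with three carbons.
(D) has a primary amide (-C(=O)NH2) but the amide nitrogen has H2 and only one carbon neighbour.
So the answer is (A).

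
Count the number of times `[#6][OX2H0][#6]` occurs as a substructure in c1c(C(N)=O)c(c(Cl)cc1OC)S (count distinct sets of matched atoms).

[#6][OX2H0][#6] is the SMARTS for an ether: an aliphatic oxygen bridging two carbons with no H on the oxygen.
Exactly one fragment in the molecule meets all constraints, giving 1 match.

1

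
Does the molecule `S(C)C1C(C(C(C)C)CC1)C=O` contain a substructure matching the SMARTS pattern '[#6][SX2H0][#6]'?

Yes

The pattern [#6][SX2H0][#6] describes an aliphatic sulfur bridging two carbons with no H on the sulfur — a thioether.
The molecule carries a methylthio ether (-SCH3), whose atoms satisfy every constraint of the query, so the pattern matches.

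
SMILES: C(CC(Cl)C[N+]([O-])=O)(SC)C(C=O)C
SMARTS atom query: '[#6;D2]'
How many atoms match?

The query [#6;D2] means: any carbon bonded to exactly two heavy atoms.
Check the 14 heavy atoms by environment: 2× C (D1) → no; 3× C (D3) → no; 3× C (D2) → match; 1× S (D2) → no; 2× O (D1) → no; 1× N (charge +1, D3) → no; 1× O (charge -1, D1) → no; 1× Cl (D1) → no.
That gives 3 matching atoms.

3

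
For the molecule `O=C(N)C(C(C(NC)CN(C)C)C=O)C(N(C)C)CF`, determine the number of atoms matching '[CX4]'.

11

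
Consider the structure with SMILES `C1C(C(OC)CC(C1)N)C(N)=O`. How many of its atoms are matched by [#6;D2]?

3

The query [#6;D2] means: any carbon bonded to exactly two heavy atoms.
Check the 12 heavy atoms by environment: 3× C (D2) → match; 4× C (D3) → no; 1× O (D2) → no; 1× C (D1) → no; 2× N (D1) → no; 1× O (D1) → no.
That gives 3 matching atoms.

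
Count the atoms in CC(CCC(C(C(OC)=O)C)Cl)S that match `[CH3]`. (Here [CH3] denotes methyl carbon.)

3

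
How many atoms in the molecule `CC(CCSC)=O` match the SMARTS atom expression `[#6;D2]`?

The query [#6;D2] means: any carbon bonded to exactly two heavy atoms.
Check the 7 heavy atoms by environment: 2× C (D2) → match; 1× S (D2) → no; 2× C (D1) → no; 1× C (D3) → no; 1× O (D1) → no.
That gives 2 matching atoms.

2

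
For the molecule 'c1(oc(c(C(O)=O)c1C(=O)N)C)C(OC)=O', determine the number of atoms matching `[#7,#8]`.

7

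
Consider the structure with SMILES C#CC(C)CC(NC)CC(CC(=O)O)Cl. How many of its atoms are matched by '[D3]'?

4

Check the 15 heavy atoms by environment: 4× C (D2) → no; 4× C (D3) → match; 3× C (D1) → no; 2× O (D1) → no; 1× N (D2) → no; 1× Cl (D1) → no.
That gives 4 matching atoms.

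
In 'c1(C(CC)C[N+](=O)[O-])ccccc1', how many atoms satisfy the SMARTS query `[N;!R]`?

Check the 13 heavy atoms by environment: 4× C (acyclic) → no; 6× c (aromatic, in 6-ring) → no; 1× N (charge +1, acyclic) → match; 1× O (charge -1, acyclic) → no; 1× O (acyclic) → no.
That gives 1 matching atom.

1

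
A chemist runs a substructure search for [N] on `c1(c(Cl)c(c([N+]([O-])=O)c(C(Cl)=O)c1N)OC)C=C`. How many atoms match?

2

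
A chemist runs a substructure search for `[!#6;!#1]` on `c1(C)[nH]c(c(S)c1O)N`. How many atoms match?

4

Check the 9 heavy atoms by environment: 1× n (aromatic) → match; 4× c (aromatic) → no; 1× N → match; 1× C → no; 1× S → match; 1× O → match.
Summing the matching environments: 1 + 1 + 1 + 1 = 4 matching atoms.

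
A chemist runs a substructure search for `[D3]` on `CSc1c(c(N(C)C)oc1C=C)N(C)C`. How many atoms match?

The query [D3] means: atom with exactly three heavy-atom neighbours.
Check the 15 heavy atoms by environment: 1× o (aromatic, D2) → no; 4× c (aromatic, D3) → match; 1× C (D2) → no; 6× C (D1) → no; 2× N (D3) → match; 1× S (D2) → no.
Summing the matching environments: 4 + 2 = 6 matching atoms.

6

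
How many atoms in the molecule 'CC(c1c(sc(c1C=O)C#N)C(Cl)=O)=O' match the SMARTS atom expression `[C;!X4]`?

4

Check the 15 heavy atoms by environment: 1× s (aromatic, X2) → no; 4× c (aromatic, X3) → no; 3× C (X3) → match; 3× O (X1) → no; 1× Cl (X1) → no; 1× C (X2) → match; 1× N (X1) → no; 1× C (X4) → no.
Summing the matching environments: 3 + 1 = 4 matching atoms.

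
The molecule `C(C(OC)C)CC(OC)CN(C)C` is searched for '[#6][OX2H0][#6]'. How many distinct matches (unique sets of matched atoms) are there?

[#6][OX2H0][#6] is the SMARTS for an ether: an aliphatic oxygen bridging two carbons with no H on the oxygen.
The molecule carries 2 separate instances of a methoxy ether (-OCH3) meeting every constraint; each maps to a distinct set of atoms, giving 2 matches.

2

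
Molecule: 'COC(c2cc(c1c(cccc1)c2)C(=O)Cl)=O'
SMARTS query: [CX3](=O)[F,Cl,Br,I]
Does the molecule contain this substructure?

Yes

The pattern [CX3](=O)[F,Cl,Br,I] describes a carbonyl carbon bonded to a halogen — an acyl halide.
The molecule carries an acyl chloride (-C(=O)Cl), whose atoms satisfy every constraint of the query, so the pattern matches.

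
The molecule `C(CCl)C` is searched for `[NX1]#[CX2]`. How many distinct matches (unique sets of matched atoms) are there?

0

[NX1]#[CX2] is the SMARTS for a nitrile: a nitrogen triple-bonded to a two-connected carbon.
No fragment in the molecule satisfies every constraint, giving 0 matches.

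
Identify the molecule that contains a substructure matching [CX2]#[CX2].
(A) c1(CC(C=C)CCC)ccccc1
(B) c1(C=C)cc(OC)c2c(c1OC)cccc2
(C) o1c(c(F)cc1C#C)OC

C

[CX2]#[CX2] describes a carbon-carbon triple bond (an alkyne).
(A) has a vinyl group (-CH=CH2) but the C=C is a double bond; both carbons are CX3, not CX2.
(B) has a vinyl group (-CH=CH2) but the C=C is a double bond; both carbons are CX3, not CX2.
(C) contains an ethynyl group (-C#CH), which satisfies every atom and bond constraint.
So the answer is (C).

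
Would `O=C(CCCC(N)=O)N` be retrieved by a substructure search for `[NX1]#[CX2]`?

No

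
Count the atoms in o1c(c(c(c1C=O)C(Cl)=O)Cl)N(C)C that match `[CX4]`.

2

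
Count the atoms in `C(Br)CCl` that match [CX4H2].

Check the 4 heavy atoms by environment: 2× C (H2, X4) → match; 1× Cl (H0, X1) → no; 1× Br (H0, X1) → no.
That gives 2 matching atoms.

2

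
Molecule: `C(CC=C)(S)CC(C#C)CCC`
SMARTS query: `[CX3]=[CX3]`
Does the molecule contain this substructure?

Yes

The pattern [CX3]=[CX3] describes a non-aromatic C=C double bond between two sp2 carbons — an alkene.
The molecule carries a vinyl group (-CH=CH2), whose atoms satisfy every constraint of the query, so the pattern matches.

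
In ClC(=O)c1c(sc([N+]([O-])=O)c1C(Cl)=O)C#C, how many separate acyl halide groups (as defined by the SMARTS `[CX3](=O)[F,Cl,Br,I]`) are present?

2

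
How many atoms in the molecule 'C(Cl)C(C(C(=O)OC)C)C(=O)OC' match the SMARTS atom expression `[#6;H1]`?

The query [#6;H1] means: any carbon bearing exactly one hydrogen.
Check the 13 heavy atoms by environment: 1× C (H2) → no; 2× C (H1) → match; 3× C (H3) → no; 2× C (H0) → no; 4× O (H0) → no; 1× Cl (H0) → no.
That gives 2 matching atoms.

2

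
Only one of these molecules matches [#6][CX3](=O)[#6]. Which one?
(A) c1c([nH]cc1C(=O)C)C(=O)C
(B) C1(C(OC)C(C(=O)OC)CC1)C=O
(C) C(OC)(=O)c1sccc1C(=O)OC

A

[#6][CX3](=O)[#6] describes a carbonyl carbon (no H) flanked by two carbons (a ketone).
(A) contains an acetyl/ketone group (-C(=O)CH3), which satisfies every atom and bond constraint.
(B) has an aldehyde (-CHO) but the carbonyl carbon has H1, so it is not flanked by two carbons.
(C) has a methyl-ester group (-C(=O)OCH3) but one neighbour of the carbonyl carbon is O, not C.
So the answer is (A).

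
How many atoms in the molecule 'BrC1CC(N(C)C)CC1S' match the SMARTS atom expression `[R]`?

The query [R] means: R matches any atom that is part of a ring.
Check the 10 heavy atoms by environment: 5× C (in 5-ring) → match; 1× S (acyclic) → no; 1× Br (acyclic) → no; 1× N (acyclic) → no; 2× C (acyclic) → no.
That gives 5 matching atoms.

5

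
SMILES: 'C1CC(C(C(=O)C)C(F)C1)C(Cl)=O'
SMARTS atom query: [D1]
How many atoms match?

5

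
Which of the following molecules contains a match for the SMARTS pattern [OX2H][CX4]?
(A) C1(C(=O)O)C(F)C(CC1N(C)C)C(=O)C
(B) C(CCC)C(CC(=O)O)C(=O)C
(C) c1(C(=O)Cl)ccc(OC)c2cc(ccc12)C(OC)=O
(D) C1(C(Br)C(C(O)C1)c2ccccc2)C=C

[OX2H][CX4] describes a hydroxyl oxygen bound to an sp3 (X4) carbon (an aliphatic alcohol).
(A) has a carboxylic acid group (-C(=O)OH) but the -OH is on a CX3 carbonyl carbon, not a CX4 carbon.
(B) has a carboxylic acid group (-C(=O)OH) but the -OH is on a CX3 carbonyl carbon, not a CX4 carbon.
(C) has a methoxy ether (-OCH3) but the oxygen has H0 (ether), not H1.
(D) contains a hydroxyl group (-OH), which satisfies every atom and bond constraint.
So the answer is (D).

D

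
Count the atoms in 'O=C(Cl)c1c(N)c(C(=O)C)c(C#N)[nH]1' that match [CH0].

3

The query [CH0] means: aliphatic carbon with no attached hydrogen.
Check the 14 heavy atoms by environment: 1× n (aromatic, H1) → no; 4× c (aromatic, H0) → no; 3× C (H0) → match; 2× O (H0) → no; 1× Cl (H0) → no; 1× C (H3) → no; 1× N (H0) → no; 1× N (H2) → no.
That gives 3 matching atoms.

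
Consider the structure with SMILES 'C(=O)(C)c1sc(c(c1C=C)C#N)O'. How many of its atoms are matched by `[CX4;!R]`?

1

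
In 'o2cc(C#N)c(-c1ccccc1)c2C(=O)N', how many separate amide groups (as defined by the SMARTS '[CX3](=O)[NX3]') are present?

1

[CX3](=O)[NX3] is the SMARTS for an amide: a carbonyl carbon bonded to a trivalent nitrogen.
Exactly one fragment in the molecule meets all constraints, giving 1 match.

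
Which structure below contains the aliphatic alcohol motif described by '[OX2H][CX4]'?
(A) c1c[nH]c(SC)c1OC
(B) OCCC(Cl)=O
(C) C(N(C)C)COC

B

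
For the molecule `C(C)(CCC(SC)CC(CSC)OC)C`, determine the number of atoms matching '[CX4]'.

Check the 15 heavy atoms by environment: 12× C (X4) → match; 1× O (X2) → no; 2× S (X2) → no.
That gives 12 matching atoms.

12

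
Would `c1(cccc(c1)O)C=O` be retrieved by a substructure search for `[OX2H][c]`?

The pattern [OX2H][c] describes a hydroxyl oxygen attached to an aromatic carbon — a phenol.
The molecule carries a hydroxyl group (-OH), whose atoms satisfy every constraint of the query, so the pattern matches.

Yes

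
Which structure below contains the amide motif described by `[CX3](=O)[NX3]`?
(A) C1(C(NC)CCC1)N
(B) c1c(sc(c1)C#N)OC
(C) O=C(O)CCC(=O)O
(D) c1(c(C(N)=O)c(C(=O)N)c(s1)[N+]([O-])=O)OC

[CX3](=O)[NX3] describes a carbonyl carbon bonded to a trivalent nitrogen (an amide).
(A) has a primary amino group (-NH2) but the -NH2 is not attached to a carbonyl carbon.
(B) has a nitrile (-C#N) but the nitrile N is NX1 (triple-bonded), not NX3.
(C) has a carboxylic acid group (-C(=O)OH) but the carbonyl is bonded to O, not to an NX3 nitrogen.
(D) contains a primary amide (-C(=O)NH2), which satisfies every atom and bond constraint.
So the answer is (D).

D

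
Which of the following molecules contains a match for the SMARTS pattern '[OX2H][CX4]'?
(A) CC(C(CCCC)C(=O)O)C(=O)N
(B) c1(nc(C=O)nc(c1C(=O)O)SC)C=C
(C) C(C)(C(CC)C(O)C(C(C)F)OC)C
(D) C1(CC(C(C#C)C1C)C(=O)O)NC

[OX2H][CX4] describes a hydroxyl oxygen bound to an sp3 (X4) carbon (an aliphatic alcohol).
(A) has a carboxylic acid group (-C(=O)OH) but the -OH is on a CX3 carbonyl carbon, not a CX4 carbon.
(B) has a carboxylic acid group (-C(=O)OH) but the -OH is on a CX3 carbonyl carbon, not a CX4 carbon.
(C) contains a hydroxyl group (-OH), which satisfies every atom and bond constraint.
(D) has a carboxylic acid group (-C(=O)OH) but the -OH is on a CX3 carbonyl carbon, not a CX4 carbon.
So the answer is (C).

C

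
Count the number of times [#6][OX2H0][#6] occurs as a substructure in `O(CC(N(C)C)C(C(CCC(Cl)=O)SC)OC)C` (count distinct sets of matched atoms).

2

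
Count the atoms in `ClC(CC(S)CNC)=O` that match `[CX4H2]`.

2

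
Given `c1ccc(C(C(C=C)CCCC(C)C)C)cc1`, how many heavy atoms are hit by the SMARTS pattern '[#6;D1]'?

4

The query [#6;D1] means: carbon bonded to exactly one heavy atom.
Check the 17 heavy atoms by environment: 4× C (D2) → no; 3× C (D3) → no; 4× C (D1) → match; 1× c (aromatic, D3) → no; 5× c (aromatic, D2) → no.
That gives 4 matching atoms.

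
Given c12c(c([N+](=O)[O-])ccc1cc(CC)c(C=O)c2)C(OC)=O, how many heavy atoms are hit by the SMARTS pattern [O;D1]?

4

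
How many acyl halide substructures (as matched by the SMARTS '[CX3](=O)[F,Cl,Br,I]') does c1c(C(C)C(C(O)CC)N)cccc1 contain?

0

[CX3](=O)[F,Cl,Br,I] is the SMARTS for an acyl halide: a carbonyl carbon bonded to a halogen.
No fragment in the molecule satisfies every constraint, giving 0 matches.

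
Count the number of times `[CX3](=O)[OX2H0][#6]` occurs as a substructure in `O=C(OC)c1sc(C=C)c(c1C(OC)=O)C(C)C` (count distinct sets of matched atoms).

2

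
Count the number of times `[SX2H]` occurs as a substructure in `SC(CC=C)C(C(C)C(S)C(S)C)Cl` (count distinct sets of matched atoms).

[SX2H] is the SMARTS for a thiol: an aliphatic sulfur with two connections, one being H.
The molecule carries 3 separate instances of a thiol (-SH) meeting every constraint; each maps to a distinct set of atoms, giving 3 matches.

3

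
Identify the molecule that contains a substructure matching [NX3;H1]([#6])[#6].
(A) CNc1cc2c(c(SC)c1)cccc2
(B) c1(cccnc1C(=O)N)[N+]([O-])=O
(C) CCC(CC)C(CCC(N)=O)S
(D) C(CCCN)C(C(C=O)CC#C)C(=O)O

[NX3;H1]([#6])[#6] describes a trivalent nitrogen with one H, bonded to two carbons (a secondary amine).
(A) contains an N-methylamino group (-NHCH3), which satisfies every atom and bond constraint.
(B) has a primary amide (-C(=O)NH2) but the -C(=O)NH2 nitrogen has H2, not H1.
(C) has a primary amide (-C(=O)NH2) but the -C(=O)NH2 nitrogen has H2, not H1.
(D) has a primary amino group (-NH2) but the nitrogen has H2 and only one carbon neighbour.
So the answer is (A).

A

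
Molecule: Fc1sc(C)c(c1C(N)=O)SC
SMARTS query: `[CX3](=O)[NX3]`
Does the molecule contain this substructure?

Yes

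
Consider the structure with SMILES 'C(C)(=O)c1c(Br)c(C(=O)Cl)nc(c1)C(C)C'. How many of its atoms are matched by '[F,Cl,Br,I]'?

2

The query [F,Cl,Br,I] means: comma = OR; matches any of F, Cl, Br, I.
Check the 16 heavy atoms by environment: 1× n (aromatic) → no; 5× c (aromatic) → no; 6× C → no; 2× O → no; 1× Br → match; 1× Cl → match.
Summing the matching environments: 1 + 1 = 2 matching atoms.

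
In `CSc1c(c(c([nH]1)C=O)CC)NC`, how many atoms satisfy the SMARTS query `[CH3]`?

3

The query [CH3] means: aliphatic carbon with exactly three hydrogens.
Check the 13 heavy atoms by environment: 1× n (aromatic, H1) → no; 4× c (aromatic, H0) → no; 1× C (H1) → no; 1× O (H0) → no; 1× N (H1) → no; 3× C (H3) → match; 1× C (H2) → no; 1× S (H0) → no.
That gives 3 matching atoms.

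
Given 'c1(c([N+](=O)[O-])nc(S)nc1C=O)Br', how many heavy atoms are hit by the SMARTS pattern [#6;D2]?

Check the 13 heavy atoms by environment: 2× n (aromatic, D2) → no; 4× c (aromatic, D3) → no; 1× S (D1) → no; 1× C (D2) → match; 2× O (D1) → no; 1× Br (D1) → no; 1× N (charge +1, D3) → no; 1× O (charge -1, D1) → no.
That gives 1 matching atom.

1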